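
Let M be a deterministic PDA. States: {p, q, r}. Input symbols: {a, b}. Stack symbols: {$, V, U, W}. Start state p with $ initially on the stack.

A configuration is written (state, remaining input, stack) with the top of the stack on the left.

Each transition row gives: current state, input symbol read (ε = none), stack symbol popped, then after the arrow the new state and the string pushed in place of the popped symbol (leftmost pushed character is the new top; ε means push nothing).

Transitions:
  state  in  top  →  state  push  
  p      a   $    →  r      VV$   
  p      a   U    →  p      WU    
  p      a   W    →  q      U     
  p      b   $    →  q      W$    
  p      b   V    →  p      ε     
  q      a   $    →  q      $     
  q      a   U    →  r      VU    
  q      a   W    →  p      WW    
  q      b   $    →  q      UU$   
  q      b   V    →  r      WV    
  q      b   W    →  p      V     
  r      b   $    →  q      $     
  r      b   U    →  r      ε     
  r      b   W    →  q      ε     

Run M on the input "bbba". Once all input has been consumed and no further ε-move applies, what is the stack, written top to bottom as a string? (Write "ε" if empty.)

(p, bbba, $)
  read b, top $: go to q, push W$ → (q, bba, W$)
  read b, top W: go to p, push V → (p, ba, V$)
  read b, top V: go to p, push ε → (p, a, $)
  read a, top $: go to r, push VV$ → (r, ε, VV$)
All input consumed in state r with stack VV$.

VV$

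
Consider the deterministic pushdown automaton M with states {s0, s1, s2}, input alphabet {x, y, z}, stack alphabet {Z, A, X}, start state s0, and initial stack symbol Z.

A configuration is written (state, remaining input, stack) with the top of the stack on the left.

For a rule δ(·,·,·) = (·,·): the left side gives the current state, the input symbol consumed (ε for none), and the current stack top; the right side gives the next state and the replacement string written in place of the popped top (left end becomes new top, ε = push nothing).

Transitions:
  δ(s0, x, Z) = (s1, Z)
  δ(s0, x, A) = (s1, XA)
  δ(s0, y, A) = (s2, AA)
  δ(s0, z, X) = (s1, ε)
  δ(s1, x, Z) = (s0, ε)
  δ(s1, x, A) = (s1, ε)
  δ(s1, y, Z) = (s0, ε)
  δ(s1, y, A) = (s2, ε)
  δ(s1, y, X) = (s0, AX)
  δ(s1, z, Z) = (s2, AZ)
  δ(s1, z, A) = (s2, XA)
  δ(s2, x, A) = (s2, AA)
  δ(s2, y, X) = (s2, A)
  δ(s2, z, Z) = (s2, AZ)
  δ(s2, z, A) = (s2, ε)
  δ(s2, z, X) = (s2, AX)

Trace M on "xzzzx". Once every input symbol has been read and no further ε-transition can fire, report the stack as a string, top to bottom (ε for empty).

AAZ

(s0, xzzzx, Z) ⊢ (s1, zzzx, Z) ⊢ (s2, zzx, AZ) ⊢ (s2, zx, Z) ⊢ (s2, x, AZ) ⊢ (s2, ε, AAZ)
All input consumed in state s2 with stack AAZ.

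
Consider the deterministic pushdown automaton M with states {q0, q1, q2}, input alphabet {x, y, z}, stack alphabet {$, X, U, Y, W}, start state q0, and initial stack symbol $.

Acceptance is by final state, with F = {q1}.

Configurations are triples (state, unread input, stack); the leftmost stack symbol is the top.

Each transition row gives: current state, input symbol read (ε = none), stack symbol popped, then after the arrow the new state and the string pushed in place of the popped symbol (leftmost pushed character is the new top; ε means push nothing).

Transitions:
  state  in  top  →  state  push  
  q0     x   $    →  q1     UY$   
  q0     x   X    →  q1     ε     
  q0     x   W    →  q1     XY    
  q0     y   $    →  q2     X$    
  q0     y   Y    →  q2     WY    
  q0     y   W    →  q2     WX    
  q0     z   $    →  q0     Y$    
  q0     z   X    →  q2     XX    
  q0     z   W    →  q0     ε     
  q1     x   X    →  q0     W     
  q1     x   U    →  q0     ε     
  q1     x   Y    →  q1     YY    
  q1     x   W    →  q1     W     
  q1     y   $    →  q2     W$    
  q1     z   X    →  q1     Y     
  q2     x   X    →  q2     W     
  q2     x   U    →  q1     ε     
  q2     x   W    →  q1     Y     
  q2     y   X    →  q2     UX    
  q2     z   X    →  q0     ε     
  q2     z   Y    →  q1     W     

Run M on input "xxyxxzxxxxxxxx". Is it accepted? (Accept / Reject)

Reject

(q0, xxyxxzxxxxxxxx, $) ⊢ (q1, xyxxzxxxxxxxx, UY$) ⊢ (q0, yxxzxxxxxxxx, Y$) ⊢ (q2, xxzxxxxxxxx, WY$) ⊢ (q1, xzxxxxxxxx, YY$) ⊢ (q1, zxxxxxxxx, YYY$)
No transition applies at (q1, zxxxxxxxx, YYY$); input not fully consumed.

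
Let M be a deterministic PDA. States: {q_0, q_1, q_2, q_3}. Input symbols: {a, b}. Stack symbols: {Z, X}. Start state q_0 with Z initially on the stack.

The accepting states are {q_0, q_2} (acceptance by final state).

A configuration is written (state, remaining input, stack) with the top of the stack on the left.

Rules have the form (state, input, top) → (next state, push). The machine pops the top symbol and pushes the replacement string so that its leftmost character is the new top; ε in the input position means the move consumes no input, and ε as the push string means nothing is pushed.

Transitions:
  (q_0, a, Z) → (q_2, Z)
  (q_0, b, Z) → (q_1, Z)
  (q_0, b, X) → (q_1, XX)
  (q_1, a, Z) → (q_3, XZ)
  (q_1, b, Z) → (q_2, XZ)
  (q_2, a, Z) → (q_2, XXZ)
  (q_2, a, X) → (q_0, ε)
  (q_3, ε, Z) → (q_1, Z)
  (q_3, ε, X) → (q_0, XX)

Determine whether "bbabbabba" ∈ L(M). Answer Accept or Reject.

Accept

(q_0, bbabbabba, Z) ⊢ (q_1, babbabba, Z) ⊢ (q_2, abbabba, XZ) ⊢ (q_0, bbabba, Z) ⊢ (q_1, babba, Z) ⊢ (q_2, abba, XZ) ⊢ (q_0, bba, Z) ⊢ (q_1, ba, Z) ⊢ (q_2, a, XZ) ⊢ (q_0, ε, Z)
All input consumed; state q_0 ∈ F.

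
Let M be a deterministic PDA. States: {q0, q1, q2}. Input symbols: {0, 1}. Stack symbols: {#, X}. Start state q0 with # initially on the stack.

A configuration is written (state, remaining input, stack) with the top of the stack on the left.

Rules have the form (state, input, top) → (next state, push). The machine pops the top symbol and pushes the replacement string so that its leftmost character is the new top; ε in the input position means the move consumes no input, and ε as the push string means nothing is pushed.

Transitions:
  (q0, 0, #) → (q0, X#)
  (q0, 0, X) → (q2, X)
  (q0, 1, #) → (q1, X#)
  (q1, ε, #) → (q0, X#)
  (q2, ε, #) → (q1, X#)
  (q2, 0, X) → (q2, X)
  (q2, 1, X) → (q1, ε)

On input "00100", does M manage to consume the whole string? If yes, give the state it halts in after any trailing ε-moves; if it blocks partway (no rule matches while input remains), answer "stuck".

q2

(q0, 00100, #) ⊢ (q0, 0100, X#) ⊢ (q2, 100, X#) ⊢ (q1, 00, #) ⊢ (q0, 00, X#) ⊢ (q2, 0, X#) ⊢ (q2, ε, X#)
All input consumed; M is in state q2.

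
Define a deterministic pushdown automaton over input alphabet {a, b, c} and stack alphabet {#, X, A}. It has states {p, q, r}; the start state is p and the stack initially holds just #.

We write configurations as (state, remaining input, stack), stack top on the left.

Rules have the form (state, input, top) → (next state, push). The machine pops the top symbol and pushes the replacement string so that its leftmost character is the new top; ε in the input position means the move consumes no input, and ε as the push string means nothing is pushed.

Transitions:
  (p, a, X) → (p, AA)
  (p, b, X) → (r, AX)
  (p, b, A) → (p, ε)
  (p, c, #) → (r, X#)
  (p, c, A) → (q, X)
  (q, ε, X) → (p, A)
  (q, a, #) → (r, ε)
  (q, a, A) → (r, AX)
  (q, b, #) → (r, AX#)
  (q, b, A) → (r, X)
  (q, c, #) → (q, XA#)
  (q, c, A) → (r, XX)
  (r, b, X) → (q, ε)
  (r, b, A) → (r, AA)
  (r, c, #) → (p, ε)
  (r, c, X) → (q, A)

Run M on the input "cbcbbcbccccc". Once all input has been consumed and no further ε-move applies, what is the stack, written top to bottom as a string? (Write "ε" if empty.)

(p, cbcbbcbccccc, #)
  read c, top #: go to r, push X# → (r, bcbbcbccccc, X#)
  read b, top X: go to q, push ε → (q, cbbcbccccc, #)
  read c, top #: go to q, push XA# → (q, bbcbccccc, XA#)
  ε-move, top X: go to p, push A → (p, bbcbccccc, AA#)
  read b, top A: go to p, push ε → (p, bcbccccc, A#)
  read b, top A: go to p, push ε → (p, cbccccc, #)
  read c, top #: go to r, push X# → (r, bccccc, X#)
  read b, top X: go to q, push ε → (q, ccccc, #)
  read c, top #: go to q, push XA# → (q, cccc, XA#)
  ε-move, top X: go to p, push A → (p, cccc, AA#)
  read c, top A: go to q, push X → (q, ccc, XA#)
  ε-move, top X: go to p, push A → (p, ccc, AA#)
  read c, top A: go to q, push X → (q, cc, XA#)
  ε-move, top X: go to p, push A → (p, cc, AA#)
  read c, top A: go to q, push X → (q, c, XA#)
  ε-move, top X: go to p, push A → (p, c, AA#)
  read c, top A: go to q, push X → (q, ε, XA#)
  ε-move, top X: go to p, push A → (p, ε, AA#)
All input consumed in state p with stack AA#.

AA#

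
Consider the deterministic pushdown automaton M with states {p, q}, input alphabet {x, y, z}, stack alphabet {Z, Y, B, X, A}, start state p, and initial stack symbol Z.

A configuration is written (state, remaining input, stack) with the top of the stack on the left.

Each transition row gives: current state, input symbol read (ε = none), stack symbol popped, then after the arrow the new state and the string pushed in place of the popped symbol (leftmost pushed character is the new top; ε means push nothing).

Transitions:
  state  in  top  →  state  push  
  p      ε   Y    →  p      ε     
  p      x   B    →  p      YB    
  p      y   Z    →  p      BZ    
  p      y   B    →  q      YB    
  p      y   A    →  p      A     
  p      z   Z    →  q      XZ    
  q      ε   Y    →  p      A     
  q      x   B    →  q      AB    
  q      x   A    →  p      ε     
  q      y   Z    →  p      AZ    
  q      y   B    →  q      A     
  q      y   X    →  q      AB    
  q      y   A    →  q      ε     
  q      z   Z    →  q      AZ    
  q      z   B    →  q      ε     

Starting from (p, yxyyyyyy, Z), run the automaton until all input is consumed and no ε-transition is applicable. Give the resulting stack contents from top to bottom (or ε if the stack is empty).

ABZ

(p, yxyyyyyy, Z)
  read y, top Z: go to p, push BZ → (p, xyyyyyy, BZ)
  read x, top B: go to p, push YB → (p, yyyyyy, YBZ)
  ε-move, top Y: go to p, push ε → (p, yyyyyy, BZ)
  read y, top B: go to q, push YB → (q, yyyyy, YBZ)
  ε-move, top Y: go to p, push A → (p, yyyyy, ABZ)
  read y, top A: go to p, push A → (p, yyyy, ABZ)
  read y, top A: go to p, push A → (p, yyy, ABZ)
  read y, top A: go to p, push A → (p, yy, ABZ)
  read y, top A: go to p, push A → (p, y, ABZ)
  read y, top A: go to p, push A → (p, ε, ABZ)
All input consumed in state p with stack ABZ.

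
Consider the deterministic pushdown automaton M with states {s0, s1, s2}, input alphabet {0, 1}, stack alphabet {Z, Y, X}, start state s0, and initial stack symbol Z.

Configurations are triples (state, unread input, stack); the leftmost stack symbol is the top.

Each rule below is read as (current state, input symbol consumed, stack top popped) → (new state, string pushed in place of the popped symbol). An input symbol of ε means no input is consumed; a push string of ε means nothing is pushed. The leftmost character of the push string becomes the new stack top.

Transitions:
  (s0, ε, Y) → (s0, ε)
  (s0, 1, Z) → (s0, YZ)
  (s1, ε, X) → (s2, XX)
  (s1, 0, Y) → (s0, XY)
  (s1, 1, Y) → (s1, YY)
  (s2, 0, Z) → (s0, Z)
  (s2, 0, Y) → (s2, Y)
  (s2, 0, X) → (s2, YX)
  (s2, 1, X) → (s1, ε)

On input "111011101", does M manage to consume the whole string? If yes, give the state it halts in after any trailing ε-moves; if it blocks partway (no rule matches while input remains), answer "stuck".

stuck

(s0, 111011101, Z) ⊢ (s0, 11011101, YZ) ⊢ (s0, 11011101, Z) ⊢ (s0, 1011101, YZ) ⊢ (s0, 1011101, Z) ⊢ (s0, 011101, YZ) ⊢ (s0, 011101, Z)
No transition for (s0, 0, top Z); M blocks with input 011101 remaining.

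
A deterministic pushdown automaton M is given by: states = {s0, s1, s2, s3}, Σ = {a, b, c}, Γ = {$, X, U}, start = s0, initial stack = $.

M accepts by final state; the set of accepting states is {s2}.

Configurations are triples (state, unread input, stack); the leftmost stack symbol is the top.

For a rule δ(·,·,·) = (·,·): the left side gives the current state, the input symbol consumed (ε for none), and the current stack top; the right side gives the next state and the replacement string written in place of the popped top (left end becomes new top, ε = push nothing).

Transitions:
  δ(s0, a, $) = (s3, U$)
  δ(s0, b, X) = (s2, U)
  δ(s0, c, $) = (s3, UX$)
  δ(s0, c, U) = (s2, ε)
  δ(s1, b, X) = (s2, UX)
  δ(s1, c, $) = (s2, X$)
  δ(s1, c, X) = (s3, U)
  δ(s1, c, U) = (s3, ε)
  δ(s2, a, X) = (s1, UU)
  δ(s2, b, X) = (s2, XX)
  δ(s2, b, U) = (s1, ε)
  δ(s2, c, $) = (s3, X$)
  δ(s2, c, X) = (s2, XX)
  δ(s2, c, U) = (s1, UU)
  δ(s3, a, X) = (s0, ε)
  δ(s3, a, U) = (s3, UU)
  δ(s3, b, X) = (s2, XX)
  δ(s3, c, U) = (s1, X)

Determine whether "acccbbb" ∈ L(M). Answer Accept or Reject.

Accept

(s0, acccbbb, $)
  read a, top $: go to s3, push U$ → (s3, cccbbb, U$)
  read c, top U: go to s1, push X → (s1, ccbbb, X$)
  read c, top X: go to s3, push U → (s3, cbbb, U$)
  read c, top U: go to s1, push X → (s1, bbb, X$)
  read b, top X: go to s2, push UX → (s2, bb, UX$)
  read b, top U: go to s1, push ε → (s1, b, X$)
  read b, top X: go to s2, push UX → (s2, ε, UX$)
All input consumed; state s2 ∈ F.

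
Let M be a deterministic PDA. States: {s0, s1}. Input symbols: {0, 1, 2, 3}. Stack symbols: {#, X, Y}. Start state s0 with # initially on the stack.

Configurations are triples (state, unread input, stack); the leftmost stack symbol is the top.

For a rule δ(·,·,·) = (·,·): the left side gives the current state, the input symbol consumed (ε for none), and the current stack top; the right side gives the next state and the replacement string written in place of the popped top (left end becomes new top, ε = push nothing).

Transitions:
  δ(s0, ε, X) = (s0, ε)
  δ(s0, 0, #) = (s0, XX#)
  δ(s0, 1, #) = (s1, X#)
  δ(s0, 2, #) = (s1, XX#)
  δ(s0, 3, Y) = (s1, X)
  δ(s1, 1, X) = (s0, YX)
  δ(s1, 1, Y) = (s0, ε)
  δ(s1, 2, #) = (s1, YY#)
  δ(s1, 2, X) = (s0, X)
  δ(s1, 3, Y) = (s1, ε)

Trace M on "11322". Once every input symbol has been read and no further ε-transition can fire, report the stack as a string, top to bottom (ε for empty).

(s0, 11322, #)
  read 1, top #: go to s1, push X# → (s1, 1322, X#)
  read 1, top X: go to s0, push YX → (s0, 322, YX#)
  read 3, top Y: go to s1, push X → (s1, 22, XX#)
  read 2, top X: go to s0, push X → (s0, 2, XX#)
  ε-move, top X: go to s0, push ε → (s0, 2, X#)
  ε-move, top X: go to s0, push ε → (s0, 2, #)
  read 2, top #: go to s1, push XX# → (s1, ε, XX#)
All input consumed in state s1 with stack XX#.

XX#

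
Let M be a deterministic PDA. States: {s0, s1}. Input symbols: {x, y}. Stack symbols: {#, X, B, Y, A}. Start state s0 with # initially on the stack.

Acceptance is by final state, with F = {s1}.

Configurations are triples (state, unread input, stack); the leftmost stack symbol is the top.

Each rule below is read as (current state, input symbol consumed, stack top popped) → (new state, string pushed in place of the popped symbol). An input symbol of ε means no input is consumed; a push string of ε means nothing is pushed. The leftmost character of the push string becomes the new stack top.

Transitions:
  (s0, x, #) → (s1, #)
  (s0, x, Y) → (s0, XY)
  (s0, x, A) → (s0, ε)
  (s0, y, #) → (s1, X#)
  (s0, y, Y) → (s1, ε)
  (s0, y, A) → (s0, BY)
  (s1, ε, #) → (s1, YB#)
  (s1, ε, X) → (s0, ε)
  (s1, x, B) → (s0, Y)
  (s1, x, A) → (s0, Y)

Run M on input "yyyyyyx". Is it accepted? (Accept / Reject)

Accept

(s0, yyyyyyx, #)
  read y, top #: go to s1, push X# → (s1, yyyyyx, X#)
  ε-move, top X: go to s0, push ε → (s0, yyyyyx, #)
  read y, top #: go to s1, push X# → (s1, yyyyx, X#)
  ε-move, top X: go to s0, push ε → (s0, yyyyx, #)
  read y, top #: go to s1, push X# → (s1, yyyx, X#)
  ε-move, top X: go to s0, push ε → (s0, yyyx, #)
  read y, top #: go to s1, push X# → (s1, yyx, X#)
  ε-move, top X: go to s0, push ε → (s0, yyx, #)
  read y, top #: go to s1, push X# → (s1, yx, X#)
  ε-move, top X: go to s0, push ε → (s0, yx, #)
  read y, top #: go to s1, push X# → (s1, x, X#)
  ε-move, top X: go to s0, push ε → (s0, x, #)
  read x, top #: go to s1, push # → (s1, ε, #)
All input consumed; state s1 ∈ F.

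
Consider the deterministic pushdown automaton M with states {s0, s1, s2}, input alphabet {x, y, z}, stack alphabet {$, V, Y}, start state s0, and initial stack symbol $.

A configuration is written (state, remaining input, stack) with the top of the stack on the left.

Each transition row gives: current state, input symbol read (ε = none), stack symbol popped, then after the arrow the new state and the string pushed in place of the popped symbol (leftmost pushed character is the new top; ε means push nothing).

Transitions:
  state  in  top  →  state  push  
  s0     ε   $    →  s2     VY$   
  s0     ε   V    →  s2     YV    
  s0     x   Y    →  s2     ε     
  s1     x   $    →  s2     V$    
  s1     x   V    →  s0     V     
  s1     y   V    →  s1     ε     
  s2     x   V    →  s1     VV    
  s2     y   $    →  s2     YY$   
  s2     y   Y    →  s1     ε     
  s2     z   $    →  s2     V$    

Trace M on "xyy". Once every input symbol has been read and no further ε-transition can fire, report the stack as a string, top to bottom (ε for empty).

Y$

(s0, xyy, $)
  ε-move, top $: go to s2, push VY$ → (s2, xyy, VY$)
  read x, top V: go to s1, push VV → (s1, yy, VVY$)
  read y, top V: go to s1, push ε → (s1, y, VY$)
  read y, top V: go to s1, push ε → (s1, ε, Y$)
All input consumed in state s1 with stack Y$.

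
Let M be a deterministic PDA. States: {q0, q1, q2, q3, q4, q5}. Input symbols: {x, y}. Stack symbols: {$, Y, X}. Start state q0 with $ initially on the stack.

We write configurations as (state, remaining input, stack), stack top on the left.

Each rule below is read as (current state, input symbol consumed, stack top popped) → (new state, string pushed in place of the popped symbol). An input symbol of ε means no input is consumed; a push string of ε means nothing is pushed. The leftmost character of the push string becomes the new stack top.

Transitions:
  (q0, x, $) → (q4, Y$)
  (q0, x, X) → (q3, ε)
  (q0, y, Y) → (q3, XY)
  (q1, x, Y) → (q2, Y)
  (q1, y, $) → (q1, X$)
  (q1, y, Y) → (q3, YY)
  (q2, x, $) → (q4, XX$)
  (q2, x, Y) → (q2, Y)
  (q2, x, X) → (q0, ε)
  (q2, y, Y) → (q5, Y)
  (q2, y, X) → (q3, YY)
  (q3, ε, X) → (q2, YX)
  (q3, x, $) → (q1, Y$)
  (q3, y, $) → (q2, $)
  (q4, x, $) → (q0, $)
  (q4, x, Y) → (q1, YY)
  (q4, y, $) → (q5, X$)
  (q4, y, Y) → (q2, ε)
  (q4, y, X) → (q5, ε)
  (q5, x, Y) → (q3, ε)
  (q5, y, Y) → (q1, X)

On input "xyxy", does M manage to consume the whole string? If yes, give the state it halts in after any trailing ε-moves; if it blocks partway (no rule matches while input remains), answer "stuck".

(q0, xyxy, $)
  read x, top $: go to q4, push Y$ → (q4, yxy, Y$)
  read y, top Y: go to q2, push ε → (q2, xy, $)
  read x, top $: go to q4, push XX$ → (q4, y, XX$)
  read y, top X: go to q5, push ε → (q5, ε, X$)
All input consumed; M is in state q5.

q5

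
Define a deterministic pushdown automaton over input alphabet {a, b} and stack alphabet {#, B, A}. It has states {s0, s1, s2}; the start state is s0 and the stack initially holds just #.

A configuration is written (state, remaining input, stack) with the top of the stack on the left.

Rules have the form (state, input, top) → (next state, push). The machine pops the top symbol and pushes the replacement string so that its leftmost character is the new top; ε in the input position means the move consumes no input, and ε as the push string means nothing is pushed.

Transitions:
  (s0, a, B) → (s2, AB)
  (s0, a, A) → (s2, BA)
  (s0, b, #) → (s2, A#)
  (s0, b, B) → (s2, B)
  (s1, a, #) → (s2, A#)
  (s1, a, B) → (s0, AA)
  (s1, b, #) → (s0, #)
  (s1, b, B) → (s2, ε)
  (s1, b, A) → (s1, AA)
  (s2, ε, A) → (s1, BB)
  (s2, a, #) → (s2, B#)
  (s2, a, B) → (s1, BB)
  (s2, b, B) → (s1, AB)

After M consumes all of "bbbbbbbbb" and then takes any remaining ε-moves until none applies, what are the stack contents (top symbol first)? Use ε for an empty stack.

AAAAAAAB#

(s0, bbbbbbbbb, #)
  read b, top #: go to s2, push A# → (s2, bbbbbbbb, A#)
  ε-move, top A: go to s1, push BB → (s1, bbbbbbbb, BB#)
  read b, top B: go to s2, push ε → (s2, bbbbbbb, B#)
  read b, top B: go to s1, push AB → (s1, bbbbbb, AB#)
  read b, top A: go to s1, push AA → (s1, bbbbb, AAB#)
  read b, top A: go to s1, push AA → (s1, bbbb, AAAB#)
  read b, top A: go to s1, push AA → (s1, bbb, AAAAB#)
  read b, top A: go to s1, push AA → (s1, bb, AAAAAB#)
  read b, top A: go to s1, push AA → (s1, b, AAAAAAB#)
  read b, top A: go to s1, push AA → (s1, ε, AAAAAAAB#)
All input consumed in state s1 with stack AAAAAAAB#.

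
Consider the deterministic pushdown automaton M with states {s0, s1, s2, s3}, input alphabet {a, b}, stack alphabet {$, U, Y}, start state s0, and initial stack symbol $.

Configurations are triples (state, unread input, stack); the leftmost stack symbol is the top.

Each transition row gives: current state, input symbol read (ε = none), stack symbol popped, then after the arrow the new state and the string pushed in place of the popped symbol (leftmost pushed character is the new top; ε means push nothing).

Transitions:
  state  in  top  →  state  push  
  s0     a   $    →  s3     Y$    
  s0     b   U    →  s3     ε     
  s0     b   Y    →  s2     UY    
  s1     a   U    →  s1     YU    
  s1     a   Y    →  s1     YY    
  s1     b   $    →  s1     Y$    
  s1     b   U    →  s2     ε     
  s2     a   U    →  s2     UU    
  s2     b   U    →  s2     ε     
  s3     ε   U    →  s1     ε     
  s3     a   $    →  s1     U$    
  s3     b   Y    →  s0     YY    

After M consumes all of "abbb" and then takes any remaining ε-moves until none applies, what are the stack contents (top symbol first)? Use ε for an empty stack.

(s0, abbb, $) ⊢ (s3, bbb, Y$) ⊢ (s0, bb, YY$) ⊢ (s2, b, UYY$) ⊢ (s2, ε, YY$)
All input consumed in state s2 with stack YY$.

YY$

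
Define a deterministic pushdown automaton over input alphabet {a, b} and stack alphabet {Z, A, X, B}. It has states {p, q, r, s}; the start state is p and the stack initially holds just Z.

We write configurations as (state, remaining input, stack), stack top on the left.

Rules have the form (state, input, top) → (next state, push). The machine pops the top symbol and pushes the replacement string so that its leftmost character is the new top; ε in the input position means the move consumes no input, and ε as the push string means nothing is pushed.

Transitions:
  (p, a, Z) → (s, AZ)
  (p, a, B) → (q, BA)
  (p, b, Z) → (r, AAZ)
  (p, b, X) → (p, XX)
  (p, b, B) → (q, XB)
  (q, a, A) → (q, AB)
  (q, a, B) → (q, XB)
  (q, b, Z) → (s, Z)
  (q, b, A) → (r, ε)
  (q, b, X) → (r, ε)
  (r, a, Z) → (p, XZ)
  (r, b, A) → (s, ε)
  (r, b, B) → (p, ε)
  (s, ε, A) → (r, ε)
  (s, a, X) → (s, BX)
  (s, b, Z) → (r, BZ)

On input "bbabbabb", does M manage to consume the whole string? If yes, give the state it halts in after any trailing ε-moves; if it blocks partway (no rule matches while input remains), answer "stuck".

stuck

(p, bbabbabb, Z)
  read b, top Z: go to r, push AAZ → (r, babbabb, AAZ)
  read b, top A: go to s, push ε → (s, abbabb, AZ)
  ε-move, top A: go to r, push ε → (r, abbabb, Z)
  read a, top Z: go to p, push XZ → (p, bbabb, XZ)
  read b, top X: go to p, push XX → (p, babb, XXZ)
  read b, top X: go to p, push XX → (p, abb, XXXZ)
No transition for (p, a, top X); M blocks with input abb remaining.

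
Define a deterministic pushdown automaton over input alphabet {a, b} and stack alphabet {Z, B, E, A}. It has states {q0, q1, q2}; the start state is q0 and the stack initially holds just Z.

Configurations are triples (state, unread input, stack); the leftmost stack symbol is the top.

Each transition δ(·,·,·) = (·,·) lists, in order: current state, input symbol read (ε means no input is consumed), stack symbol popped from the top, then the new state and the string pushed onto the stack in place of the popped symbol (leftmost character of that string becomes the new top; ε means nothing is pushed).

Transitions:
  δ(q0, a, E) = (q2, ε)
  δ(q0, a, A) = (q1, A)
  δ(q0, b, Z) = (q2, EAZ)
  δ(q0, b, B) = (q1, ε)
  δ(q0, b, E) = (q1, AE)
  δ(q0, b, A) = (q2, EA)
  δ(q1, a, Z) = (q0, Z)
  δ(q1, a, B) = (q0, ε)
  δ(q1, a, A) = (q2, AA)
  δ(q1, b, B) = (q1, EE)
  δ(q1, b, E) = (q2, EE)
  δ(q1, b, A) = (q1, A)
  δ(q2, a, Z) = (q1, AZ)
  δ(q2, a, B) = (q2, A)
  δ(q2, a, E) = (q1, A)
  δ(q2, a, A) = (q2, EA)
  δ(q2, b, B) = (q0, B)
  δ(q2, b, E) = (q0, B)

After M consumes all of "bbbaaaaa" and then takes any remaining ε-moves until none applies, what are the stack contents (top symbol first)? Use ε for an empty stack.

(q0, bbbaaaaa, Z) ⊢ (q2, bbaaaaa, EAZ) ⊢ (q0, baaaaa, BAZ) ⊢ (q1, aaaaa, AZ) ⊢ (q2, aaaa, AAZ) ⊢ (q2, aaa, EAAZ) ⊢ (q1, aa, AAAZ) ⊢ (q2, a, AAAAZ) ⊢ (q2, ε, EAAAAZ)
All input consumed in state q2 with stack EAAAAZ.

EAAAAZ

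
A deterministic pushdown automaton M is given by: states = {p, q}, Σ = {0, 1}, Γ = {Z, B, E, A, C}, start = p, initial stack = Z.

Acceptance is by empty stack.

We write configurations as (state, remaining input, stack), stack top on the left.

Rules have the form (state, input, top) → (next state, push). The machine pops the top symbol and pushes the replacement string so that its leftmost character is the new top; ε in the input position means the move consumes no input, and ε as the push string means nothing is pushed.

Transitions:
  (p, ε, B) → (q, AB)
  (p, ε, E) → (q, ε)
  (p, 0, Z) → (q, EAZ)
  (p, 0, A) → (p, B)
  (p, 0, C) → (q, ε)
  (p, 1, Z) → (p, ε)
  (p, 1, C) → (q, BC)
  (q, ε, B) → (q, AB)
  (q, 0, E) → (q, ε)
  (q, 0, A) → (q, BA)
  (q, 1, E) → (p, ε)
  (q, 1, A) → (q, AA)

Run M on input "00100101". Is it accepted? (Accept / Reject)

(p, 00100101, Z) ⊢ (q, 0100101, EAZ) ⊢ (q, 100101, AZ) ⊢ (q, 00101, AAZ) ⊢ (q, 0101, BAAZ) ⊢ (q, 0101, ABAAZ) ⊢ (q, 101, BABAAZ) ⊢ (q, 101, ABABAAZ) ⊢ (q, 01, AABABAAZ) ⊢ (q, 1, BAABABAAZ) ⊢ (q, 1, ABAABABAAZ) ⊢ (q, ε, AABAABABAAZ)
All input consumed; stack is AABAABABAAZ, not empty, and no further ε-move applies.

Reject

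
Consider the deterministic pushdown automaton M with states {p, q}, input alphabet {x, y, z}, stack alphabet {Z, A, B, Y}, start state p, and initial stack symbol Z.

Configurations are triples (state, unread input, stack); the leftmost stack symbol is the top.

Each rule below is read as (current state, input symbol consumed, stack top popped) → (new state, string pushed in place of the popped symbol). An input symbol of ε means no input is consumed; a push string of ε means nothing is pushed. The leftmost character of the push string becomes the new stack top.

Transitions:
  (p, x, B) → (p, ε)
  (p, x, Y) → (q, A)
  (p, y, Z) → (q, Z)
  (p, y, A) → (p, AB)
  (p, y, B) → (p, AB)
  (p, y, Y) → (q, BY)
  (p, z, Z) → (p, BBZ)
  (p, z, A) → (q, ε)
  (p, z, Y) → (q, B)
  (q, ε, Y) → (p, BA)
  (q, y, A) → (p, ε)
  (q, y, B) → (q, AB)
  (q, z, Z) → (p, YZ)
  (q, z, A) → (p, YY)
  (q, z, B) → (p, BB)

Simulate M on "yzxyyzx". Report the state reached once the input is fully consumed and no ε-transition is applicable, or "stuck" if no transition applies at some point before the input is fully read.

q

(p, yzxyyzx, Z) ⊢ (q, zxyyzx, Z) ⊢ (p, xyyzx, YZ) ⊢ (q, yyzx, AZ) ⊢ (p, yzx, Z) ⊢ (q, zx, Z) ⊢ (p, x, YZ) ⊢ (q, ε, AZ)
All input consumed; M is in state q.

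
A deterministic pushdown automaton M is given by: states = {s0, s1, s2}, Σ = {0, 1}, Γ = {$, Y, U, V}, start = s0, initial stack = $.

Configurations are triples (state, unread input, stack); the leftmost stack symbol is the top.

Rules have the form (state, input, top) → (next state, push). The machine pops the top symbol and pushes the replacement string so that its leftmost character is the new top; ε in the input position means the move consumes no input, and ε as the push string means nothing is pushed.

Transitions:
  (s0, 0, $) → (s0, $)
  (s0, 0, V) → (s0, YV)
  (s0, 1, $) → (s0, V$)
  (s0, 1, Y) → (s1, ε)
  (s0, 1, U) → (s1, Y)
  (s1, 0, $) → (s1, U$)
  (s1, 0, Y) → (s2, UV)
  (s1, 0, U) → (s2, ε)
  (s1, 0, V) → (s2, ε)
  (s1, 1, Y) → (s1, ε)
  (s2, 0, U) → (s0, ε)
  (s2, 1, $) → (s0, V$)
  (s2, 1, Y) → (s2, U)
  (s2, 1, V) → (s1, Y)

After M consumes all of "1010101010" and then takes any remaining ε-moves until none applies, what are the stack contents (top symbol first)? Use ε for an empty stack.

(s0, 1010101010, $)
  read 1, top $: go to s0, push V$ → (s0, 010101010, V$)
  read 0, top V: go to s0, push YV → (s0, 10101010, YV$)
  read 1, top Y: go to s1, push ε → (s1, 0101010, V$)
  read 0, top V: go to s2, push ε → (s2, 101010, $)
  read 1, top $: go to s0, push V$ → (s0, 01010, V$)
  read 0, top V: go to s0, push YV → (s0, 1010, YV$)
  read 1, top Y: go to s1, push ε → (s1, 010, V$)
  read 0, top V: go to s2, push ε → (s2, 10, $)
  read 1, top $: go to s0, push V$ → (s0, 0, V$)
  read 0, top V: go to s0, push YV → (s0, ε, YV$)
All input consumed in state s0 with stack YV$.

YV$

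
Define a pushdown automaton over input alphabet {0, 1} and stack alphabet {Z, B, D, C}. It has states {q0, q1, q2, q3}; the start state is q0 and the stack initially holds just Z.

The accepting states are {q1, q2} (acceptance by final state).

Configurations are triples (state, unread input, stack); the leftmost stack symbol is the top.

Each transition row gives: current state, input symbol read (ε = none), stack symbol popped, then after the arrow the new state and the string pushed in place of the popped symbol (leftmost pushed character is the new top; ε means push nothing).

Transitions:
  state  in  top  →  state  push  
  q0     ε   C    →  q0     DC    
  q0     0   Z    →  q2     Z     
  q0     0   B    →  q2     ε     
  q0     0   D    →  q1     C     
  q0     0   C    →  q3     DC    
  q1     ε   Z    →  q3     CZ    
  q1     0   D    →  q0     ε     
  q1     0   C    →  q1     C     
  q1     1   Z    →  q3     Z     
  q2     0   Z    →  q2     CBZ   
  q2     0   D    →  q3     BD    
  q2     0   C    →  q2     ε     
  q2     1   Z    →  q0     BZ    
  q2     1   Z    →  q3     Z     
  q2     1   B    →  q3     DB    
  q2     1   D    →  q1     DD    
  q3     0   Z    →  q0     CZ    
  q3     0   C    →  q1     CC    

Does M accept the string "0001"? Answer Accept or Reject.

Reject

No computation consumes all input and reaches a final state.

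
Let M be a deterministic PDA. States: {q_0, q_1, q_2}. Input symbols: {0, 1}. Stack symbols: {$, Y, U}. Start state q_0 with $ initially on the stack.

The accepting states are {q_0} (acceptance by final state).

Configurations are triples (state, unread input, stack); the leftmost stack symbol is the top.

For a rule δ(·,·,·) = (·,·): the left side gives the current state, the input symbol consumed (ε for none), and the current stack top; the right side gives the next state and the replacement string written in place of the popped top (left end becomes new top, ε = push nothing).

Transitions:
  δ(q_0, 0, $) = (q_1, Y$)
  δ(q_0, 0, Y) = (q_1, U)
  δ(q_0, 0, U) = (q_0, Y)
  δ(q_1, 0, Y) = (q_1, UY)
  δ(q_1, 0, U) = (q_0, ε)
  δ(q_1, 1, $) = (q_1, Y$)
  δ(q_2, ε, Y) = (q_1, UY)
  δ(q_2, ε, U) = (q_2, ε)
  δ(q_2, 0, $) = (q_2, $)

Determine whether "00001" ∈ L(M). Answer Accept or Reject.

Reject

(q_0, 00001, $) ⊢ (q_1, 0001, Y$) ⊢ (q_1, 001, UY$) ⊢ (q_0, 01, Y$) ⊢ (q_1, 1, U$)
No transition applies at (q_1, 1, U$); input not fully consumed.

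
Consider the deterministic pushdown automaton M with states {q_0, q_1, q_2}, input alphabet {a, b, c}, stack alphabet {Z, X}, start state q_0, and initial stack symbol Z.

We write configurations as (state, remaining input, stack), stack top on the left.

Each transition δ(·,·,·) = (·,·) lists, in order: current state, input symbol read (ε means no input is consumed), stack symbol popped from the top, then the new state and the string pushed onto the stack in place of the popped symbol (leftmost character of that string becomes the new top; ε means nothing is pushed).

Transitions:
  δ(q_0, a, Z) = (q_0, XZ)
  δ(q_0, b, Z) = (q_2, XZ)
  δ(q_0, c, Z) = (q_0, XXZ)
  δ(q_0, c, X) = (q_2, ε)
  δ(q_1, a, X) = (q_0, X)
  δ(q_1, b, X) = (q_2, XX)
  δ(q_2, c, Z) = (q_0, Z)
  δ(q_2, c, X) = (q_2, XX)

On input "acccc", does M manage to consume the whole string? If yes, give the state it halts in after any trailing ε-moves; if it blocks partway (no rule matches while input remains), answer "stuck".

(q_0, acccc, Z) ⊢ (q_0, cccc, XZ) ⊢ (q_2, ccc, Z) ⊢ (q_0, cc, Z) ⊢ (q_0, c, XXZ) ⊢ (q_2, ε, XZ)
All input consumed; M is in state q_2.

q_2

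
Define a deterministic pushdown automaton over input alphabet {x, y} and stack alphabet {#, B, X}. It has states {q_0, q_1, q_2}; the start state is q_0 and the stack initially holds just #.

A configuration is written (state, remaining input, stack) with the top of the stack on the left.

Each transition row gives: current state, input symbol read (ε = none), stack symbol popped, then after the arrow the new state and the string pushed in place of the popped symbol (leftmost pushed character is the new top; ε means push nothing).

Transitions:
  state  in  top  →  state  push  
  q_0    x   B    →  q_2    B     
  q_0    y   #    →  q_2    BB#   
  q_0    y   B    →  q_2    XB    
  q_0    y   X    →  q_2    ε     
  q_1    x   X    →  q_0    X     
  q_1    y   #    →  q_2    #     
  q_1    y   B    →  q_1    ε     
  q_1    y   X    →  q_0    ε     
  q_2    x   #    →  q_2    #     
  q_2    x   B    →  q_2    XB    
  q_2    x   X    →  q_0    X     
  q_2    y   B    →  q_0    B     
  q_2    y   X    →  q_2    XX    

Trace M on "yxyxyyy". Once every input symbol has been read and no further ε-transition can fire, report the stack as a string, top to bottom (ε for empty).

XXXBB#

(q_0, yxyxyyy, #)
  read y, top #: go to q_2, push BB# → (q_2, xyxyyy, BB#)
  read x, top B: go to q_2, push XB → (q_2, yxyyy, XBB#)
  read y, top X: go to q_2, push XX → (q_2, xyyy, XXBB#)
  read x, top X: go to q_0, push X → (q_0, yyy, XXBB#)
  read y, top X: go to q_2, push ε → (q_2, yy, XBB#)
  read y, top X: go to q_2, push XX → (q_2, y, XXBB#)
  read y, top X: go to q_2, push XX → (q_2, ε, XXXBB#)
All input consumed in state q_2 with stack XXXBB#.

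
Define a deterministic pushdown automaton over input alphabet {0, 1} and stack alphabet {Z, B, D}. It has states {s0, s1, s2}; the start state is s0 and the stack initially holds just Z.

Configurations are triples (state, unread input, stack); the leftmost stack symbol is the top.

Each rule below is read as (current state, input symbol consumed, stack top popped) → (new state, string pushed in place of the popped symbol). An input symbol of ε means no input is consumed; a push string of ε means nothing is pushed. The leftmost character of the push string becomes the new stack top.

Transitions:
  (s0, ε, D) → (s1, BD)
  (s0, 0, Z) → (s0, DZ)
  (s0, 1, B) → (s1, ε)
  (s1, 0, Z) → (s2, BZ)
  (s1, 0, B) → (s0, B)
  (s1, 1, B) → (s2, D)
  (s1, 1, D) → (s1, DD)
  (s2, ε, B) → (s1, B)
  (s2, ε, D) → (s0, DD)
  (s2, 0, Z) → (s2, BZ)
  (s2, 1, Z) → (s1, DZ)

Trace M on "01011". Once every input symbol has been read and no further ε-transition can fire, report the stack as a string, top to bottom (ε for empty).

DDDDZ

(s0, 01011, Z) ⊢ (s0, 1011, DZ) ⊢ (s1, 1011, BDZ) ⊢ (s2, 011, DDZ) ⊢ (s0, 011, DDDZ) ⊢ (s1, 011, BDDDZ) ⊢ (s0, 11, BDDDZ) ⊢ (s1, 1, DDDZ) ⊢ (s1, ε, DDDDZ)
All input consumed in state s1 with stack DDDDZ.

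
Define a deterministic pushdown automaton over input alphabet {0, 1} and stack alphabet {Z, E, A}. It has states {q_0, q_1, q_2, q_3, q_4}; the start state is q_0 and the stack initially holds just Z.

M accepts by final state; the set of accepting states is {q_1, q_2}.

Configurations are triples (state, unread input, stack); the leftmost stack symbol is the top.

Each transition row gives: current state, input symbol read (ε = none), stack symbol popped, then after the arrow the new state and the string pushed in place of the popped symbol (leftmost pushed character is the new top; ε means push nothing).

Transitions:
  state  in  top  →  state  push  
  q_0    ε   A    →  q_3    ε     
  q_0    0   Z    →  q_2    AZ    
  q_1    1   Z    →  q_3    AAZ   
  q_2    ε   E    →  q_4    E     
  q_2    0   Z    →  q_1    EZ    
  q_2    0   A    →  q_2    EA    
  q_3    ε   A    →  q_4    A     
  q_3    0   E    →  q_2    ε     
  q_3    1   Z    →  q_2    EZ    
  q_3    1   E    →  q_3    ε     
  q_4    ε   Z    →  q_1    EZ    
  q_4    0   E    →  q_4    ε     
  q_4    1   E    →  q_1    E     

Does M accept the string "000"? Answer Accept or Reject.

(q_0, 000, Z) ⊢ (q_2, 00, AZ) ⊢ (q_2, 0, EAZ) ⊢ (q_4, 0, EAZ) ⊢ (q_4, ε, AZ)
All input consumed; state q_4 ∉ F and no further ε-move applies.

Reject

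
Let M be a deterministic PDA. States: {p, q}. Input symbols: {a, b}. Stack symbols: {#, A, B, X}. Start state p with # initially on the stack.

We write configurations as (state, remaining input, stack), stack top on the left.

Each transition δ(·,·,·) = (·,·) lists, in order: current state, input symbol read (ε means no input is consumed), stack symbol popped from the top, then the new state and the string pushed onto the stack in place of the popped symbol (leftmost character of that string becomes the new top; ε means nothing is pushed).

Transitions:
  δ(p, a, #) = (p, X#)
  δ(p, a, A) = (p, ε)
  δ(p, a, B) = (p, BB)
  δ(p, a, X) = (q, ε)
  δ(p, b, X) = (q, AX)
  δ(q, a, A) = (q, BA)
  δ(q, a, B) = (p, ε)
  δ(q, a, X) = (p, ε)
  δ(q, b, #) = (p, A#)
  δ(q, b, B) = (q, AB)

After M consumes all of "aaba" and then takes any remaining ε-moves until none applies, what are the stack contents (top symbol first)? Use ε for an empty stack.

(p, aaba, #) ⊢ (p, aba, X#) ⊢ (q, ba, #) ⊢ (p, a, A#) ⊢ (p, ε, #)
All input consumed in state p with stack #.

#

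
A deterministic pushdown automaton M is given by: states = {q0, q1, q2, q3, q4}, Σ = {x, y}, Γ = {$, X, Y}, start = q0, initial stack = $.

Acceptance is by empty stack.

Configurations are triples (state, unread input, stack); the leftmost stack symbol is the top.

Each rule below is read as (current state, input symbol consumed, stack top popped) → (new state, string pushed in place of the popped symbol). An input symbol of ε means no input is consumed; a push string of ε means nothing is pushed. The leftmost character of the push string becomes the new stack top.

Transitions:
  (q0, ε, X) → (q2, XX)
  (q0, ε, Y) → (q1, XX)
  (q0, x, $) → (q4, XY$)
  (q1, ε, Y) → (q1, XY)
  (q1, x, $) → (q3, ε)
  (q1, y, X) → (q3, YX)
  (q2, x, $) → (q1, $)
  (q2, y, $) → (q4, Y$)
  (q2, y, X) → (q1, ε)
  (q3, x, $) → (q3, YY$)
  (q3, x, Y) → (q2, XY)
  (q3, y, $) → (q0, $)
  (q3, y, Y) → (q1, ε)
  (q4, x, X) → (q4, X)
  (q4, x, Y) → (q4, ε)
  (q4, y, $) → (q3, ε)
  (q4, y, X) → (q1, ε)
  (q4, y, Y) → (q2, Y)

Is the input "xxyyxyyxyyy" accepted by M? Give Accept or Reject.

Reject

(q0, xxyyxyyxyyy, $)
  read x, top $: go to q4, push XY$ → (q4, xyyxyyxyyy, XY$)
  read x, top X: go to q4, push X → (q4, yyxyyxyyy, XY$)
  read y, top X: go to q1, push ε → (q1, yxyyxyyy, Y$)
  ε-move, top Y: go to q1, push XY → (q1, yxyyxyyy, XY$)
  read y, top X: go to q3, push YX → (q3, xyyxyyy, YXY$)
  read x, top Y: go to q2, push XY → (q2, yyxyyy, XYXY$)
  read y, top X: go to q1, push ε → (q1, yxyyy, YXY$)
  ε-move, top Y: go to q1, push XY → (q1, yxyyy, XYXY$)
  read y, top X: go to q3, push YX → (q3, xyyy, YXYXY$)
  read x, top Y: go to q2, push XY → (q2, yyy, XYXYXY$)
  read y, top X: go to q1, push ε → (q1, yy, YXYXY$)
  ε-move, top Y: go to q1, push XY → (q1, yy, XYXYXY$)
  read y, top X: go to q3, push YX → (q3, y, YXYXYXY$)
  read y, top Y: go to q1, push ε → (q1, ε, XYXYXY$)
All input consumed; stack is XYXYXY$, not empty, and no further ε-move applies.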